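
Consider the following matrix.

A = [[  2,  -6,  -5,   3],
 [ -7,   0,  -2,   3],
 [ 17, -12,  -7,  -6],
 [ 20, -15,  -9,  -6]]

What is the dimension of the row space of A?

Row reduce to echelon form.
R2 ← R2 + (7/2)·R1: [0, -21, -39/2, 27/2]
R3 ← R3 − (17/2)·R1: [0, 39, 71/2, -63/2]
R4 ← R4 − (10)·R1: [0, 45, 41, -36]
R3 ← R3 + (13/7)·R2: [0, 0, -5/7, -45/7]
R4 ← R4 + (15/7)·R2: [0, 0, -11/14, -99/14]
R4 ← R4 − (11/10)·R3: [0, 0, 0, 0]
Echelon form has 3 nonzero rows, so rank(A) = 3.
The row space has dimension equal to the rank: 3.

3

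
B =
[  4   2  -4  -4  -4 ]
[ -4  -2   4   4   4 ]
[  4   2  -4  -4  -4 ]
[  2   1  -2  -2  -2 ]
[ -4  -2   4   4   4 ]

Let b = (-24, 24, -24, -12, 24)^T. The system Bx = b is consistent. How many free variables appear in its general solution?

4

Row reduce the augmented matrix [B | b].
R2 ← R2 + R1: [0, 0, 0, 0, 0, 0]
R3 ← R3 − R1: [0, 0, 0, 0, 0, 0]
R4 ← R4 − (1/2)·R1: [0, 0, 0, 0, 0, 0]
R5 ← R5 + R1: [0, 0, 0, 0, 0, 0]
The echelon form has 1 nonzero rows, and every pivot lies in the first 5 columns, so rank(B) = rank([B|b]) = 1.
The system is consistent.
Free variables = (unknowns) − (rank) = 5 − 1 = 4.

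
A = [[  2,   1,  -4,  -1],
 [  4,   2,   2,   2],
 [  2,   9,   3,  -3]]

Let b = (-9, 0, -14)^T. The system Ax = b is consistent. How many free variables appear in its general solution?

1

Row reduce the augmented matrix [A | b].
R2 ← R2 − (2)·R1: [0, 0, 10, 4, 18]
R3 ← R3 − R1: [0, 8, 7, -2, -5]
Swap R2 ↔ R3
The echelon form has 3 nonzero rows, and every pivot lies in the first 4 columns, so rank(A) = rank([A|b]) = 3.
The system is consistent.
Free variables = (unknowns) − (rank) = 4 − 3 = 1.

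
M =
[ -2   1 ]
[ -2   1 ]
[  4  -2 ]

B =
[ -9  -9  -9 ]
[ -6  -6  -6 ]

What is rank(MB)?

First compute MB:
[[ 12,  12,  12],
 [ 12,  12,  12],
 [-24, -24, -24]]
Now row reduce the product.
R2 ← R2 − R1: [0, 0, 0]
R3 ← R3 + (2)·R1: [0, 0, 0]
1 nonzero row, so rank(MB) = 1.

1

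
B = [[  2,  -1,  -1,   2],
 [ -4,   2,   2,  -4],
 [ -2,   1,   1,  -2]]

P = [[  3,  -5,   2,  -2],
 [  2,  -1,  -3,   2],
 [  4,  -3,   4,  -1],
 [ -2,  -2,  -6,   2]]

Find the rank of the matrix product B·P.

First compute BP:
[[ -4, -10,  -9,  -1],
 [  8,  20,  18,   2],
 [  4,  10,   9,   1]]
Now row reduce the product.
R2 ← R2 + (2)·R1: [0, 0, 0, 0]
R3 ← R3 + R1: [0, 0, 0, 0]
1 nonzero row, so rank(BP) = 1.

1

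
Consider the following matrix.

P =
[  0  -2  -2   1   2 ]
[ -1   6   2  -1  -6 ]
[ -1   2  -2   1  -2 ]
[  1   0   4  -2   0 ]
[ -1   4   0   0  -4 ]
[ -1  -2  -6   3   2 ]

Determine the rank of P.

Row reduce to echelon form.
Swap R1 ↔ R2
R3 ← R3 − R1: [0, -4, -4, 2, 4]
R4 ← R4 + R1: [0, 6, 6, -3, -6]
R5 ← R5 − R1: [0, -2, -2, 1, 2]
R6 ← R6 − R1: [0, -8, -8, 4, 8]
R3 ← R3 − (2)·R2: [0, 0, 0, 0, 0]
R4 ← R4 + (3)·R2: [0, 0, 0, 0, 0]
R5 ← R5 − R2: [0, 0, 0, 0, 0]
R6 ← R6 − (4)·R2: [0, 0, 0, 0, 0]
Echelon form has 2 nonzero rows, so rank(P) = 2.

2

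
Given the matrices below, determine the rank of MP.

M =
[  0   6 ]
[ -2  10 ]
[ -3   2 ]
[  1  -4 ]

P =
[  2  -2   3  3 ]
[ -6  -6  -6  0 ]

First compute MP:
[[-36, -36, -36,   0],
 [-64, -56, -66,  -6],
 [-18,  -6, -21,  -9],
 [ 26,  22,  27,   3]]
Now row reduce the product.
R2 ← R2 − (16/9)·R1: [0, 8, -2, -6]
R3 ← R3 − (1/2)·R1: [0, 12, -3, -9]
R4 ← R4 + (13/18)·R1: [0, -4, 1, 3]
R3 ← R3 − (3/2)·R2: [0, 0, 0, 0]
R4 ← R4 + (1/2)·R2: [0, 0, 0, 0]
2 nonzero rows, so rank(MP) = 2.

2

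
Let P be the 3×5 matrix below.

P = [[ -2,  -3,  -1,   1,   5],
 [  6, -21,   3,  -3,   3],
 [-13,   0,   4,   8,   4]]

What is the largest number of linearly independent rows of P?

3

Row reduce to echelon form.
R2 ← R2 + (3)·R1: [0, -30, 0, 0, 18]
R3 ← R3 − (13/2)·R1: [0, 39/2, 21/2, 3/2, -57/2]
R3 ← R3 + (13/20)·R2: [0, 0, 21/2, 3/2, -84/5]
Echelon form has 3 nonzero rows, so rank(P) = 3.
The rank gives the maximum number of linearly independent rows: 3.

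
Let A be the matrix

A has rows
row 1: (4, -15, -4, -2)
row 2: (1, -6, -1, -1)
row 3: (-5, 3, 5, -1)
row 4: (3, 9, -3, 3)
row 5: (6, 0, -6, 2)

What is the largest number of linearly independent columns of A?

2

Row reduce to echelon form.
R2 ← R2 − (1/4)·R1: [0, -9/4, 0, -1/2]
R3 ← R3 + (5/4)·R1: [0, -63/4, 0, -7/2]
R4 ← R4 − (3/4)·R1: [0, 81/4, 0, 9/2]
R5 ← R5 − (3/2)·R1: [0, 45/2, 0, 5]
R3 ← R3 − (7)·R2: [0, 0, 0, 0]
R4 ← R4 + (9)·R2: [0, 0, 0, 0]
R5 ← R5 + (10)·R2: [0, 0, 0, 0]
Echelon form has 2 nonzero rows, so rank(A) = 2.
The rank gives the maximum number of linearly independent columns: 2.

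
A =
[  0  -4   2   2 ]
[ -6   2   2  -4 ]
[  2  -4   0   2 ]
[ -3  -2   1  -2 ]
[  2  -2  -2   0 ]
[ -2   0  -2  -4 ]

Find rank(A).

3

Row reduce to echelon form.
Swap R1 ↔ R2
R3 ← R3 + (1/3)·R1: [0, -10/3, 2/3, 2/3]
R4 ← R4 − (1/2)·R1: [0, -3, 0, 0]
R5 ← R5 + (1/3)·R1: [0, -4/3, -4/3, -4/3]
R6 ← R6 − (1/3)·R1: [0, -2/3, -8/3, -8/3]
R3 ← R3 − (5/6)·R2: [0, 0, -1, -1]
R4 ← R4 − (3/4)·R2: [0, 0, -3/2, -3/2]
R5 ← R5 − (1/3)·R2: [0, 0, -2, -2]
R6 ← R6 − (1/6)·R2: [0, 0, -3, -3]
R4 ← R4 − (3/2)·R3: [0, 0, 0, 0]
R5 ← R5 − (2)·R3: [0, 0, 0, 0]
R6 ← R6 − (3)·R3: [0, 0, 0, 0]
Echelon form has 3 nonzero rows, so rank(A) = 3.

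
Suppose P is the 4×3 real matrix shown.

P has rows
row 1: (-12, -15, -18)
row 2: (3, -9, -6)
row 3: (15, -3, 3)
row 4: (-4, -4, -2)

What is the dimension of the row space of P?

3

Row reduce to echelon form.
R2 ← R2 + (1/4)·R1: [0, -51/4, -21/2]
R3 ← R3 + (5/4)·R1: [0, -87/4, -39/2]
R4 ← R4 − (1/3)·R1: [0, 1, 4]
R3 ← R3 − (29/17)·R2: [0, 0, -27/17]
R4 ← R4 + (4/51)·R2: [0, 0, 54/17]
R4 ← R4 + (2)·R3: [0, 0, 0]
Echelon form has 3 nonzero rows, so rank(P) = 3.
The row space has dimension equal to the rank: 3.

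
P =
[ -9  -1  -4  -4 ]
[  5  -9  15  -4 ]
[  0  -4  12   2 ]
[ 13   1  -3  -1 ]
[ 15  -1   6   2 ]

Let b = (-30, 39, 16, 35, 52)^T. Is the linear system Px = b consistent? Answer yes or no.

Row reduce the augmented matrix [P | b].
R2 ← R2 + (5/9)·R1: [0, -86/9, 115/9, -56/9, 67/3]
R4 ← R4 + (13/9)·R1: [0, -4/9, -79/9, -61/9, -25/3]
R5 ← R5 + (5/3)·R1: [0, -8/3, -2/3, -14/3, 2]
R3 ← R3 − (18/43)·R2: [0, 0, 286/43, 198/43, 286/43]
R4 ← R4 − (2/43)·R2: [0, 0, -403/43, -279/43, -403/43]
R5 ← R5 − (12/43)·R2: [0, 0, -182/43, -126/43, -182/43]
R4 ← R4 + (31/22)·R3: [0, 0, 0, 0, 0]
R5 ← R5 + (7/11)·R3: [0, 0, 0, 0, 0]
The echelon form has 3 nonzero rows, and every pivot lies in the first 4 columns, so rank(P) = rank([P|b]) = 3.
The system is consistent.

yes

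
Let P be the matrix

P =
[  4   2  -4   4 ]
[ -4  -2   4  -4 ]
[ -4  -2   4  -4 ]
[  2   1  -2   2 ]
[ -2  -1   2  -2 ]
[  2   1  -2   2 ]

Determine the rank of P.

Row reduce to echelon form.
R2 ← R2 + R1: [0, 0, 0, 0]
R3 ← R3 + R1: [0, 0, 0, 0]
R4 ← R4 − (1/2)·R1: [0, 0, 0, 0]
R5 ← R5 + (1/2)·R1: [0, 0, 0, 0]
R6 ← R6 − (1/2)·R1: [0, 0, 0, 0]
Echelon form has 1 nonzero row, so rank(P) = 1.

1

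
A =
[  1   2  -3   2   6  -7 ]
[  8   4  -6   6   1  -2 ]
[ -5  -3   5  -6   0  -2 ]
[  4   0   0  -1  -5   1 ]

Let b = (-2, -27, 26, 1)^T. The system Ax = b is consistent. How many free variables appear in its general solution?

Row reduce the augmented matrix [A | b].
R2 ← R2 − (8)·R1: [0, -12, 18, -10, -47, 54, -11]
R3 ← R3 + (5)·R1: [0, 7, -10, 4, 30, -37, 16]
R4 ← R4 − (4)·R1: [0, -8, 12, -9, -29, 29, 9]
R3 ← R3 + (7/12)·R2: [0, 0, 1/2, -11/6, 31/12, -11/2, 115/12]
R4 ← R4 − (2/3)·R2: [0, 0, 0, -7/3, 7/3, -7, 49/3]
The echelon form has 4 nonzero rows, and every pivot lies in the first 6 columns, so rank(A) = rank([A|b]) = 4.
The system is consistent.
Free variables = (unknowns) − (rank) = 6 − 4 = 2.

2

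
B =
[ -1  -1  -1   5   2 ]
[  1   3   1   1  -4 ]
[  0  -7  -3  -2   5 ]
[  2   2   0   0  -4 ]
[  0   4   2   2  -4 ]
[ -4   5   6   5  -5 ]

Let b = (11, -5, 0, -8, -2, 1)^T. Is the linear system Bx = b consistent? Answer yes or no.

Row reduce the augmented matrix [B | b].
R2 ← R2 + R1: [0, 2, 0, 6, -2, 6]
R4 ← R4 + (2)·R1: [0, 0, -2, 10, 0, 14]
R6 ← R6 − (4)·R1: [0, 9, 10, -15, -13, -43]
R3 ← R3 + (7/2)·R2: [0, 0, -3, 19, -2, 21]
R5 ← R5 − (2)·R2: [0, 0, 2, -10, 0, -14]
R6 ← R6 − (9/2)·R2: [0, 0, 10, -42, -4, -70]
R4 ← R4 − (2/3)·R3: [0, 0, 0, -8/3, 4/3, 0]
R5 ← R5 + (2/3)·R3: [0, 0, 0, 8/3, -4/3, 0]
R6 ← R6 + (10/3)·R3: [0, 0, 0, 64/3, -32/3, 0]
R5 ← R5 + R4: [0, 0, 0, 0, 0, 0]
R6 ← R6 + (8)·R4: [0, 0, 0, 0, 0, 0]
The echelon form has 4 nonzero rows, and every pivot lies in the first 5 columns, so rank(B) = rank([B|b]) = 4.
The system is consistent.

yes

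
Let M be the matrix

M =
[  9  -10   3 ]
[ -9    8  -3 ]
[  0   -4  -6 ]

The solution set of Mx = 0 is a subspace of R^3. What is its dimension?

0

Row reduce to echelon form.
R2 ← R2 + R1: [0, -2, 0]
R3 ← R3 − (2)·R2: [0, 0, -6]
3 nonzero rows, so rank(M) = 3.
M has 3 columns; by rank–nullity, nullity = 3 − 3 = 0.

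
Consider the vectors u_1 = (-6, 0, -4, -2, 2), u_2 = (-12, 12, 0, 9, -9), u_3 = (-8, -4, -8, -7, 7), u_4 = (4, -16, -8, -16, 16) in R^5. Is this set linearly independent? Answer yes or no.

Form the matrix with these vectors as rows and row reduce.
R2 ← R2 − (2)·R1: [0, 12, 8, 13, -13]
R3 ← R3 − (4/3)·R1: [0, -4, -8/3, -13/3, 13/3]
R4 ← R4 + (2/3)·R1: [0, -16, -32/3, -52/3, 52/3]
R3 ← R3 + (1/3)·R2: [0, 0, 0, 0, 0]
R4 ← R4 + (4/3)·R2: [0, 0, 0, 0, 0]
2 nonzero rows, so the 4 vectors span a space of dimension 2.
Since 2 < 4, the vectors are linearly dependent.

no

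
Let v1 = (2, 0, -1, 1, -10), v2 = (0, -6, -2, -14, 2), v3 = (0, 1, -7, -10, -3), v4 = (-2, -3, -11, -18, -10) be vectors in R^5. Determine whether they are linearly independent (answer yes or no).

yes

Form the matrix with these vectors as rows and row reduce.
R4 ← R4 + R1: [0, -3, -12, -17, -20]
R3 ← R3 + (1/6)·R2: [0, 0, -22/3, -37/3, -8/3]
R4 ← R4 − (1/2)·R2: [0, 0, -11, -10, -21]
R4 ← R4 − (3/2)·R3: [0, 0, 0, 17/2, -17]
4 nonzero rows, so the 4 vectors span a space of dimension 4.
Since 4 = 4, the vectors are linearly independent.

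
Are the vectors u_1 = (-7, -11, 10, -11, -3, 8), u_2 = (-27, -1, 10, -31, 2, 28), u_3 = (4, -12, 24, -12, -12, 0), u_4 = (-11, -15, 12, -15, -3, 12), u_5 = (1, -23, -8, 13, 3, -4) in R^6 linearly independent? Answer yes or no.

no

Form the matrix with these vectors as rows and row reduce.
R2 ← R2 − (27/7)·R1: [0, 290/7, -200/7, 80/7, 95/7, -20/7]
R3 ← R3 + (4/7)·R1: [0, -128/7, 208/7, -128/7, -96/7, 32/7]
R4 ← R4 − (11/7)·R1: [0, 16/7, -26/7, 16/7, 12/7, -4/7]
R5 ← R5 + (1/7)·R1: [0, -172/7, -46/7, 80/7, 18/7, -20/7]
R3 ← R3 + (64/145)·R2: [0, 0, 496/29, -384/29, -224/29, 96/29]
R4 ← R4 − (8/145)·R2: [0, 0, -62/29, 48/29, 28/29, -12/29]
R5 ← R5 + (86/145)·R2: [0, 0, -682/29, 528/29, 308/29, -132/29]
R4 ← R4 + (1/8)·R3: [0, 0, 0, 0, 0, 0]
R5 ← R5 + (11/8)·R3: [0, 0, 0, 0, 0, 0]
3 nonzero rows, so the 5 vectors span a space of dimension 3.
Since 3 < 5, the vectors are linearly dependent.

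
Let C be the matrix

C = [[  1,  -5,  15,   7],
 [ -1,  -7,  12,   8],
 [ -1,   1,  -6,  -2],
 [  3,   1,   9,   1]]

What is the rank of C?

2

Row reduce to echelon form.
R2 ← R2 + R1: [0, -12, 27, 15]
R3 ← R3 + R1: [0, -4, 9, 5]
R4 ← R4 − (3)·R1: [0, 16, -36, -20]
R3 ← R3 − (1/3)·R2: [0, 0, 0, 0]
R4 ← R4 + (4/3)·R2: [0, 0, 0, 0]
Echelon form has 2 nonzero rows, so rank(C) = 2.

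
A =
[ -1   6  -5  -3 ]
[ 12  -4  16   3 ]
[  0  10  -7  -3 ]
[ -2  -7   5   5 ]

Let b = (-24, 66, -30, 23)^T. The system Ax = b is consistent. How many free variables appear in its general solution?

Row reduce the augmented matrix [A | b].
R2 ← R2 + (12)·R1: [0, 68, -44, -33, -222]
R4 ← R4 − (2)·R1: [0, -19, 15, 11, 71]
R3 ← R3 − (5/34)·R2: [0, 0, -9/17, 63/34, 45/17]
R4 ← R4 + (19/68)·R2: [0, 0, 46/17, 121/68, 305/34]
R4 ← R4 + (46/9)·R3: [0, 0, 0, 45/4, 45/2]
The echelon form has 4 nonzero rows, and every pivot lies in the first 4 columns, so rank(A) = rank([A|b]) = 4.
The system is consistent.
Free variables = (unknowns) − (rank) = 4 − 4 = 0.

0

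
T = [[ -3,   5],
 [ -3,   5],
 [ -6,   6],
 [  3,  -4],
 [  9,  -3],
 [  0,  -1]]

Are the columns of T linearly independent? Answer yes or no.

Row reduce T to echelon form.
R2 ← R2 − R1: [0, 0]
R3 ← R3 − (2)·R1: [0, -4]
R4 ← R4 + R1: [0, 1]
R5 ← R5 + (3)·R1: [0, 12]
Swap R2 ↔ R3
R4 ← R4 + (1/4)·R2: [0, 0]
R5 ← R5 + (3)·R2: [0, 0]
R6 ← R6 − (1/4)·R2: [0, 0]
2 pivots among 2 columns.
Every column is a pivot column, so the columns are linearly independent.

yes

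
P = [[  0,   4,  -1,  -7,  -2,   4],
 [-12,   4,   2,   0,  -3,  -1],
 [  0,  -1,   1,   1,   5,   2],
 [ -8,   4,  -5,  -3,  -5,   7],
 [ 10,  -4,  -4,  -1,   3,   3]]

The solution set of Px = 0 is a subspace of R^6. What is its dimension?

Row reduce to echelon form.
Swap R1 ↔ R2
R4 ← R4 − (2/3)·R1: [0, 4/3, -19/3, -3, -3, 23/3]
R5 ← R5 + (5/6)·R1: [0, -2/3, -7/3, -1, 1/2, 13/6]
R3 ← R3 + (1/4)·R2: [0, 0, 3/4, -3/4, 9/2, 3]
R4 ← R4 − (1/3)·R2: [0, 0, -6, -2/3, -7/3, 19/3]
R5 ← R5 + (1/6)·R2: [0, 0, -5/2, -13/6, 1/6, 17/6]
R4 ← R4 + (8)·R3: [0, 0, 0, -20/3, 101/3, 91/3]
R5 ← R5 + (10/3)·R3: [0, 0, 0, -14/3, 91/6, 77/6]
R5 ← R5 − (7/10)·R4: [0, 0, 0, 0, -42/5, -42/5]
5 nonzero rows, so rank(P) = 5.
P has 6 columns; by rank–nullity, nullity = 6 − 5 = 1.

1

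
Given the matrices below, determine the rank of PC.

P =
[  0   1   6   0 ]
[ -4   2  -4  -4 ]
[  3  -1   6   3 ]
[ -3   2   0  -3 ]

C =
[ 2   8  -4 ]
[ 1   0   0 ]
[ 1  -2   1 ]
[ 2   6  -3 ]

First compute PC:
[[  7, -12,   6],
 [-18, -48,  24],
 [ 17,  30, -15],
 [-10, -42,  21]]
Now row reduce the product.
R2 ← R2 + (18/7)·R1: [0, -552/7, 276/7]
R3 ← R3 − (17/7)·R1: [0, 414/7, -207/7]
R4 ← R4 + (10/7)·R1: [0, -414/7, 207/7]
R3 ← R3 + (3/4)·R2: [0, 0, 0]
R4 ← R4 − (3/4)·R2: [0, 0, 0]
2 nonzero rows, so rank(PC) = 2.

2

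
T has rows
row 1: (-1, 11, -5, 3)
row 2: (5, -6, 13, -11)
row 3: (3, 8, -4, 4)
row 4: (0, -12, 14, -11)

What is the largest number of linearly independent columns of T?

Row reduce to echelon form.
R2 ← R2 + (5)·R1: [0, 49, -12, 4]
R3 ← R3 + (3)·R1: [0, 41, -19, 13]
R3 ← R3 − (41/49)·R2: [0, 0, -439/49, 473/49]
R4 ← R4 + (12/49)·R2: [0, 0, 542/49, -491/49]
R4 ← R4 + (542/439)·R3: [0, 0, 0, 833/439]
Echelon form has 4 nonzero rows, so rank(T) = 4.
The rank gives the maximum number of linearly independent columns: 4.

4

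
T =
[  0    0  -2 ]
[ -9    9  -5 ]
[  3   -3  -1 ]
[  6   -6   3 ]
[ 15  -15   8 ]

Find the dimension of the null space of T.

Row reduce to echelon form.
Swap R1 ↔ R2
R3 ← R3 + (1/3)·R1: [0, 0, -8/3]
R4 ← R4 + (2/3)·R1: [0, 0, -1/3]
R5 ← R5 + (5/3)·R1: [0, 0, -1/3]
R3 ← R3 − (4/3)·R2: [0, 0, 0]
R4 ← R4 − (1/6)·R2: [0, 0, 0]
R5 ← R5 − (1/6)·R2: [0, 0, 0]
2 nonzero rows, so rank(T) = 2.
T has 3 columns; by rank–nullity, nullity = 3 − 2 = 1.

1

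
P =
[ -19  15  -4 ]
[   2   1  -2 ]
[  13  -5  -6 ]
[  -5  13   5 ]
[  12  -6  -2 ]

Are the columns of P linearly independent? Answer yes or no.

Row reduce P to echelon form.
R2 ← R2 + (2/19)·R1: [0, 49/19, -46/19]
R3 ← R3 + (13/19)·R1: [0, 100/19, -166/19]
R4 ← R4 − (5/19)·R1: [0, 172/19, 115/19]
R5 ← R5 + (12/19)·R1: [0, 66/19, -86/19]
R3 ← R3 − (100/49)·R2: [0, 0, -186/49]
R4 ← R4 − (172/49)·R2: [0, 0, 713/49]
R5 ← R5 − (66/49)·R2: [0, 0, -62/49]
R4 ← R4 + (23/6)·R3: [0, 0, 0]
R5 ← R5 − (1/3)·R3: [0, 0, 0]
3 pivots among 3 columns.
Every column is a pivot column, so the columns are linearly independent.

yes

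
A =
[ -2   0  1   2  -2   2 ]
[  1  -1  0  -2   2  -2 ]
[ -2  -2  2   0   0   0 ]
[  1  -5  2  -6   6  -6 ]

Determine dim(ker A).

4

Row reduce to echelon form.
R2 ← R2 + (1/2)·R1: [0, -1, 1/2, -1, 1, -1]
R3 ← R3 − R1: [0, -2, 1, -2, 2, -2]
R4 ← R4 + (1/2)·R1: [0, -5, 5/2, -5, 5, -5]
R3 ← R3 − (2)·R2: [0, 0, 0, 0, 0, 0]
R4 ← R4 − (5)·R2: [0, 0, 0, 0, 0, 0]
2 nonzero rows, so rank(A) = 2.
A has 6 columns; by rank–nullity, nullity = 6 − 2 = 4.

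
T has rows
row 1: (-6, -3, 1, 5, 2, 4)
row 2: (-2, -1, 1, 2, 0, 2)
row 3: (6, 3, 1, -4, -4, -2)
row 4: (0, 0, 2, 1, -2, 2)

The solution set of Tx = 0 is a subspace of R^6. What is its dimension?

Row reduce to echelon form.
R2 ← R2 − (1/3)·R1: [0, 0, 2/3, 1/3, -2/3, 2/3]
R3 ← R3 + R1: [0, 0, 2, 1, -2, 2]
R3 ← R3 − (3)·R2: [0, 0, 0, 0, 0, 0]
R4 ← R4 − (3)·R2: [0, 0, 0, 0, 0, 0]
2 nonzero rows, so rank(T) = 2.
T has 6 columns; by rank–nullity, nullity = 6 − 2 = 4.

4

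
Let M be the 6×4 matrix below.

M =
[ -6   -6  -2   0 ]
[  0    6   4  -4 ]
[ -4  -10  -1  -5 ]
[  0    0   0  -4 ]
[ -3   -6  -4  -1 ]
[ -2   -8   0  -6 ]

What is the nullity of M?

0

Row reduce to echelon form.
R3 ← R3 − (2/3)·R1: [0, -6, 1/3, -5]
R5 ← R5 − (1/2)·R1: [0, -3, -3, -1]
R6 ← R6 − (1/3)·R1: [0, -6, 2/3, -6]
R3 ← R3 + R2: [0, 0, 13/3, -9]
R5 ← R5 + (1/2)·R2: [0, 0, -1, -3]
R6 ← R6 + R2: [0, 0, 14/3, -10]
R5 ← R5 + (3/13)·R3: [0, 0, 0, -66/13]
R6 ← R6 − (14/13)·R3: [0, 0, 0, -4/13]
R5 ← R5 − (33/26)·R4: [0, 0, 0, 0]
R6 ← R6 − (1/13)·R4: [0, 0, 0, 0]
4 nonzero rows, so rank(M) = 4.
M has 4 columns; by rank–nullity, nullity = 4 − 4 = 0.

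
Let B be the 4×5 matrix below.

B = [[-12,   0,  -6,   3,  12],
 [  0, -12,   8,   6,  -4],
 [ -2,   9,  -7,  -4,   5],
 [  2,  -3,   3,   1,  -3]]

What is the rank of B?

2

Row reduce to echelon form.
R3 ← R3 − (1/6)·R1: [0, 9, -6, -9/2, 3]
R4 ← R4 + (1/6)·R1: [0, -3, 2, 3/2, -1]
R3 ← R3 + (3/4)·R2: [0, 0, 0, 0, 0]
R4 ← R4 − (1/4)·R2: [0, 0, 0, 0, 0]
Echelon form has 2 nonzero rows, so rank(B) = 2.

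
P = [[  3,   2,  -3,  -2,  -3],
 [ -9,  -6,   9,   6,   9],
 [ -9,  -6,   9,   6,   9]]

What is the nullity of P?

4

Row reduce to echelon form.
R2 ← R2 + (3)·R1: [0, 0, 0, 0, 0]
R3 ← R3 + (3)·R1: [0, 0, 0, 0, 0]
1 nonzero row, so rank(P) = 1.
P has 5 columns; by rank–nullity, nullity = 5 − 1 = 4.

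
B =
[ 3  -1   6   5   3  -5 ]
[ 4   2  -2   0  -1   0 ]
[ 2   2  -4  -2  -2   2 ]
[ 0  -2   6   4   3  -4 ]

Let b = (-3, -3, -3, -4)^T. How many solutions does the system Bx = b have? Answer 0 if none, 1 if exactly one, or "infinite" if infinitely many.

0

Row reduce the augmented matrix [B | b].
R2 ← R2 − (4/3)·R1: [0, 10/3, -10, -20/3, -5, 20/3, 1]
R3 ← R3 − (2/3)·R1: [0, 8/3, -8, -16/3, -4, 16/3, -1]
R3 ← R3 − (4/5)·R2: [0, 0, 0, 0, 0, 0, -9/5]
R4 ← R4 + (3/5)·R2: [0, 0, 0, 0, 0, 0, -17/5]
R4 ← R4 − (17/9)·R3: [0, 0, 0, 0, 0, 0, 0]
The echelon form has 3 nonzero rows; the last pivot sits in the augmented column, so rank(B) = 2 but rank([B|b]) = 3.
Since the ranks differ, the system is inconsistent.
It has no solutions.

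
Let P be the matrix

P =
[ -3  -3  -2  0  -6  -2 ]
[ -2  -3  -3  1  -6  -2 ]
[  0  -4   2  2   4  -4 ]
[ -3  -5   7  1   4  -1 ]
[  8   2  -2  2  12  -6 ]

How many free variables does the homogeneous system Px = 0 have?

1

Row reduce to echelon form.
R2 ← R2 − (2/3)·R1: [0, -1, -5/3, 1, -2, -2/3]
R4 ← R4 − R1: [0, -2, 9, 1, 10, 1]
R5 ← R5 + (8/3)·R1: [0, -6, -22/3, 2, -4, -34/3]
R3 ← R3 − (4)·R2: [0, 0, 26/3, -2, 12, -4/3]
R4 ← R4 − (2)·R2: [0, 0, 37/3, -1, 14, 7/3]
R5 ← R5 − (6)·R2: [0, 0, 8/3, -4, 8, -22/3]
R4 ← R4 − (37/26)·R3: [0, 0, 0, 24/13, -40/13, 55/13]
R5 ← R5 − (4/13)·R3: [0, 0, 0, -44/13, 56/13, -90/13]
R5 ← R5 + (11/6)·R4: [0, 0, 0, 0, -4/3, 5/6]
5 nonzero rows, so rank(P) = 5.
P has 6 columns; by rank–nullity, nullity = 6 − 5 = 1.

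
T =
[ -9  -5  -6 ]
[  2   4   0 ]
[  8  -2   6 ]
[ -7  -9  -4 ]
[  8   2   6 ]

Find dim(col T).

Row reduce to echelon form.
R2 ← R2 + (2/9)·R1: [0, 26/9, -4/3]
R3 ← R3 + (8/9)·R1: [0, -58/9, 2/3]
R4 ← R4 − (7/9)·R1: [0, -46/9, 2/3]
R5 ← R5 + (8/9)·R1: [0, -22/9, 2/3]
R3 ← R3 + (29/13)·R2: [0, 0, -30/13]
R4 ← R4 + (23/13)·R2: [0, 0, -22/13]
R5 ← R5 + (11/13)·R2: [0, 0, -6/13]
R4 ← R4 − (11/15)·R3: [0, 0, 0]
R5 ← R5 − (1/5)·R3: [0, 0, 0]
Echelon form has 3 nonzero rows, so rank(T) = 3.
The column space has dimension equal to the rank: 3.

3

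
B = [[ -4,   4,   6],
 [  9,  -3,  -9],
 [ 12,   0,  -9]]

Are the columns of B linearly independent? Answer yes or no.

no

Row reduce B to echelon form.
R2 ← R2 + (9/4)·R1: [0, 6, 9/2]
R3 ← R3 + (3)·R1: [0, 12, 9]
R3 ← R3 − (2)·R2: [0, 0, 0]
2 pivots among 3 columns.
Only 2 < 3 pivot columns, so the columns are linearly dependent.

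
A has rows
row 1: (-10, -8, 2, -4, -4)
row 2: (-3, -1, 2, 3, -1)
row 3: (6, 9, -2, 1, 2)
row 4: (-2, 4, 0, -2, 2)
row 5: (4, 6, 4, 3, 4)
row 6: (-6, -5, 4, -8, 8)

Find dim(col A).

5

Row reduce to echelon form.
R2 ← R2 − (3/10)·R1: [0, 7/5, 7/5, 21/5, 1/5]
R3 ← R3 + (3/5)·R1: [0, 21/5, -4/5, -7/5, -2/5]
R4 ← R4 − (1/5)·R1: [0, 28/5, -2/5, -6/5, 14/5]
R5 ← R5 + (2/5)·R1: [0, 14/5, 24/5, 7/5, 12/5]
R6 ← R6 − (3/5)·R1: [0, -1/5, 14/5, -28/5, 52/5]
R3 ← R3 − (3)·R2: [0, 0, -5, -14, -1]
R4 ← R4 − (4)·R2: [0, 0, -6, -18, 2]
R5 ← R5 − (2)·R2: [0, 0, 2, -7, 2]
R6 ← R6 + (1/7)·R2: [0, 0, 3, -5, 73/7]
R4 ← R4 − (6/5)·R3: [0, 0, 0, -6/5, 16/5]
R5 ← R5 + (2/5)·R3: [0, 0, 0, -63/5, 8/5]
R6 ← R6 + (3/5)·R3: [0, 0, 0, -67/5, 344/35]
R5 ← R5 − (21/2)·R4: [0, 0, 0, 0, -32]
R6 ← R6 − (67/6)·R4: [0, 0, 0, 0, -544/21]
R6 ← R6 − (17/21)·R5: [0, 0, 0, 0, 0]
Echelon form has 5 nonzero rows, so rank(A) = 5.
The column space has dimension equal to the rank: 5.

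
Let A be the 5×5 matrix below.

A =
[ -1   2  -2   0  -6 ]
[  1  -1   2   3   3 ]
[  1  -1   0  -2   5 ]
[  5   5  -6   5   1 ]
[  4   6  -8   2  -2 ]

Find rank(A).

3

Row reduce to echelon form.
R2 ← R2 + R1: [0, 1, 0, 3, -3]
R3 ← R3 + R1: [0, 1, -2, -2, -1]
R4 ← R4 + (5)·R1: [0, 15, -16, 5, -29]
R5 ← R5 + (4)·R1: [0, 14, -16, 2, -26]
R3 ← R3 − R2: [0, 0, -2, -5, 2]
R4 ← R4 − (15)·R2: [0, 0, -16, -40, 16]
R5 ← R5 − (14)·R2: [0, 0, -16, -40, 16]
R4 ← R4 − (8)·R3: [0, 0, 0, 0, 0]
R5 ← R5 − (8)·R3: [0, 0, 0, 0, 0]
Echelon form has 3 nonzero rows, so rank(A) = 3.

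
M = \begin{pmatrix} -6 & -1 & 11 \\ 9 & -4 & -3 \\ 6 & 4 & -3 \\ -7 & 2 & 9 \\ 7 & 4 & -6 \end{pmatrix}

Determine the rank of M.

3

Row reduce to echelon form.
R2 ← R2 + (3/2)·R1: [0, -11/2, 27/2]
R3 ← R3 + R1: [0, 3, 8]
R4 ← R4 − (7/6)·R1: [0, 19/6, -23/6]
R5 ← R5 + (7/6)·R1: [0, 17/6, 41/6]
R3 ← R3 + (6/11)·R2: [0, 0, 169/11]
R4 ← R4 + (19/33)·R2: [0, 0, 130/33]
R5 ← R5 + (17/33)·R2: [0, 0, 455/33]
R4 ← R4 − (10/39)·R3: [0, 0, 0]
R5 ← R5 − (35/39)·R3: [0, 0, 0]
Echelon form has 3 nonzero rows, so rank(M) = 3.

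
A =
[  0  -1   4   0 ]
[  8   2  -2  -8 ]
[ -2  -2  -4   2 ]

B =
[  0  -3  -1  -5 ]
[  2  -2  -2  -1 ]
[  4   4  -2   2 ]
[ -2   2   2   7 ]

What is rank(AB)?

First compute AB:
[[ 14,  18,  -6,   9],
 [ 12, -52, -24, -102],
 [-24,  -2,  18,  18]]
Now row reduce the product.
R2 ← R2 − (6/7)·R1: [0, -472/7, -132/7, -768/7]
R3 ← R3 + (12/7)·R1: [0, 202/7, 54/7, 234/7]
R3 ← R3 + (101/236)·R2: [0, 0, -21/59, -798/59]
3 nonzero rows, so rank(AB) = 3.

3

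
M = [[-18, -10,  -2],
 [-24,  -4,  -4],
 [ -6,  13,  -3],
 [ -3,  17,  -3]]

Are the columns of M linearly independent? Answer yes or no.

no

Row reduce M to echelon form.
R2 ← R2 − (4/3)·R1: [0, 28/3, -4/3]
R3 ← R3 − (1/3)·R1: [0, 49/3, -7/3]
R4 ← R4 − (1/6)·R1: [0, 56/3, -8/3]
R3 ← R3 − (7/4)·R2: [0, 0, 0]
R4 ← R4 − (2)·R2: [0, 0, 0]
2 pivots among 3 columns.
Only 2 < 3 pivot columns, so the columns are linearly dependent.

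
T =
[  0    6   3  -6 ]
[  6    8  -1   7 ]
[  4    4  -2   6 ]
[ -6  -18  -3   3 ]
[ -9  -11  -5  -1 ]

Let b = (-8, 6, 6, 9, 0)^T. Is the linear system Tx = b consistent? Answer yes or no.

Row reduce the augmented matrix [T | b].
Swap R1 ↔ R2
R3 ← R3 − (2/3)·R1: [0, -4/3, -4/3, 4/3, 2]
R4 ← R4 + R1: [0, -10, -4, 10, 15]
R5 ← R5 + (3/2)·R1: [0, 1, -13/2, 19/2, 9]
R3 ← R3 + (2/9)·R2: [0, 0, -2/3, 0, 2/9]
R4 ← R4 + (5/3)·R2: [0, 0, 1, 0, 5/3]
R5 ← R5 − (1/6)·R2: [0, 0, -7, 21/2, 31/3]
R4 ← R4 + (3/2)·R3: [0, 0, 0, 0, 2]
R5 ← R5 − (21/2)·R3: [0, 0, 0, 21/2, 8]
Swap R4 ↔ R5
The echelon form has 5 nonzero rows; the last pivot sits in the augmented column, so rank(T) = 4 but rank([T|b]) = 5.
Since the ranks differ, the system is inconsistent.

no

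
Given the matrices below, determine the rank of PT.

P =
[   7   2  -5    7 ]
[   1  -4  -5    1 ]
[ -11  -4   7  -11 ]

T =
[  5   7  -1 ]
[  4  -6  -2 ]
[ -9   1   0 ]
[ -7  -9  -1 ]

2

First compute PT:
[[ 39, -31, -18],
 [ 27,  17,   6],
 [-57,  53,  30]]
Now row reduce the product.
R2 ← R2 − (9/13)·R1: [0, 500/13, 240/13]
R3 ← R3 + (19/13)·R1: [0, 100/13, 48/13]
R3 ← R3 − (1/5)·R2: [0, 0, 0]
2 nonzero rows, so rank(PT) = 2.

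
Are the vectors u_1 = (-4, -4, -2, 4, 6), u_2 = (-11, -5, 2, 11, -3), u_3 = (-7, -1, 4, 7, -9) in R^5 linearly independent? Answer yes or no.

no

Form the matrix with these vectors as rows and row reduce.
R2 ← R2 − (11/4)·R1: [0, 6, 15/2, 0, -39/2]
R3 ← R3 − (7/4)·R1: [0, 6, 15/2, 0, -39/2]
R3 ← R3 − R2: [0, 0, 0, 0, 0]
2 nonzero rows, so the 3 vectors span a space of dimension 2.
Since 2 < 3, the vectors are linearly dependent.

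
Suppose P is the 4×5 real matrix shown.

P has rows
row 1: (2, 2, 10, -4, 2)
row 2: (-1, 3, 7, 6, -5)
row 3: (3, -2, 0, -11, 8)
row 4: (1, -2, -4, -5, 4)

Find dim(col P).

Row reduce to echelon form.
R2 ← R2 + (1/2)·R1: [0, 4, 12, 4, -4]
R3 ← R3 − (3/2)·R1: [0, -5, -15, -5, 5]
R4 ← R4 − (1/2)·R1: [0, -3, -9, -3, 3]
R3 ← R3 + (5/4)·R2: [0, 0, 0, 0, 0]
R4 ← R4 + (3/4)·R2: [0, 0, 0, 0, 0]
Echelon form has 2 nonzero rows, so rank(P) = 2.
The column space has dimension equal to the rank: 2.

2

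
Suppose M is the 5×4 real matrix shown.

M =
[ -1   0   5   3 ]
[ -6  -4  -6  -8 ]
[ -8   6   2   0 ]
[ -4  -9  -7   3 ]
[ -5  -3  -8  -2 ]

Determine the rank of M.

Row reduce to echelon form.
R2 ← R2 − (6)·R1: [0, -4, -36, -26]
R3 ← R3 − (8)·R1: [0, 6, -38, -24]
R4 ← R4 − (4)·R1: [0, -9, -27, -9]
R5 ← R5 − (5)·R1: [0, -3, -33, -17]
R3 ← R3 + (3/2)·R2: [0, 0, -92, -63]
R4 ← R4 − (9/4)·R2: [0, 0, 54, 99/2]
R5 ← R5 − (3/4)·R2: [0, 0, -6, 5/2]
R4 ← R4 + (27/46)·R3: [0, 0, 0, 288/23]
R5 ← R5 − (3/46)·R3: [0, 0, 0, 152/23]
R5 ← R5 − (19/36)·R4: [0, 0, 0, 0]
Echelon form has 4 nonzero rows, so rank(M) = 4.

4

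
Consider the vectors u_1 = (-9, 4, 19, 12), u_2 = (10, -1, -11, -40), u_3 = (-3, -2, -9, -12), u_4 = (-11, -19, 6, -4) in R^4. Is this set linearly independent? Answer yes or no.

Form the matrix with these vectors as rows and row reduce.
R2 ← R2 + (10/9)·R1: [0, 31/9, 91/9, -80/3]
R3 ← R3 − (1/3)·R1: [0, -10/3, -46/3, -16]
R4 ← R4 − (11/9)·R1: [0, -215/9, -155/9, -56/3]
R3 ← R3 + (30/31)·R2: [0, 0, -172/31, -1296/31]
R4 ← R4 + (215/31)·R2: [0, 0, 1640/31, -6312/31]
R4 ← R4 + (410/43)·R3: [0, 0, 0, -25896/43]
4 nonzero rows, so the 4 vectors span a space of dimension 4.
Since 4 = 4, the vectors are linearly independent.

yes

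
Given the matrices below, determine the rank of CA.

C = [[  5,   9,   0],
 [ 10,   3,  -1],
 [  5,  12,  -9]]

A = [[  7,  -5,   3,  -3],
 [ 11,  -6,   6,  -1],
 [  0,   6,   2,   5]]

First compute CA:
[[134, -79,  69, -24],
 [103, -74,  46, -38],
 [167, -151,  69, -72]]
Now row reduce the product.
R2 ← R2 − (103/134)·R1: [0, -1779/134, -943/134, -1310/67]
R3 ← R3 − (167/134)·R1: [0, -7041/134, -2277/134, -2820/67]
R3 ← R3 − (2347/593)·R2: [0, 0, 6440/593, 20930/593]
3 nonzero rows, so rank(CA) = 3.

3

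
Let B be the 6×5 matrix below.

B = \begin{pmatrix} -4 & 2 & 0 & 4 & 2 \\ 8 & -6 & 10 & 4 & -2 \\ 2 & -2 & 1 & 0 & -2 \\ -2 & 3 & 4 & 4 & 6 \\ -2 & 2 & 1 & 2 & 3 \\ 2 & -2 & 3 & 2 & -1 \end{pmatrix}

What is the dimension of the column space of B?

3

Row reduce to echelon form.
R2 ← R2 + (2)·R1: [0, -2, 10, 12, 2]
R3 ← R3 + (1/2)·R1: [0, -1, 1, 2, -1]
R4 ← R4 − (1/2)·R1: [0, 2, 4, 2, 5]
R5 ← R5 − (1/2)·R1: [0, 1, 1, 0, 2]
R6 ← R6 + (1/2)·R1: [0, -1, 3, 4, 0]
R3 ← R3 − (1/2)·R2: [0, 0, -4, -4, -2]
R4 ← R4 + R2: [0, 0, 14, 14, 7]
R5 ← R5 + (1/2)·R2: [0, 0, 6, 6, 3]
R6 ← R6 − (1/2)·R2: [0, 0, -2, -2, -1]
R4 ← R4 + (7/2)·R3: [0, 0, 0, 0, 0]
R5 ← R5 + (3/2)·R3: [0, 0, 0, 0, 0]
R6 ← R6 − (1/2)·R3: [0, 0, 0, 0, 0]
Echelon form has 3 nonzero rows, so rank(B) = 3.
The column space has dimension equal to the rank: 3.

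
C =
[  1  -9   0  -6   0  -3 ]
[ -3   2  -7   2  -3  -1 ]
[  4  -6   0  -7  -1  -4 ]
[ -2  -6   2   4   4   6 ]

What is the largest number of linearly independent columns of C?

Row reduce to echelon form.
R2 ← R2 + (3)·R1: [0, -25, -7, -16, -3, -10]
R3 ← R3 − (4)·R1: [0, 30, 0, 17, -1, 8]
R4 ← R4 + (2)·R1: [0, -24, 2, -8, 4, 0]
R3 ← R3 + (6/5)·R2: [0, 0, -42/5, -11/5, -23/5, -4]
R4 ← R4 − (24/25)·R2: [0, 0, 218/25, 184/25, 172/25, 48/5]
R4 ← R4 + (109/105)·R3: [0, 0, 0, 533/105, 221/105, 572/105]
Echelon form has 4 nonzero rows, so rank(C) = 4.
The rank gives the maximum number of linearly independent columns: 4.

4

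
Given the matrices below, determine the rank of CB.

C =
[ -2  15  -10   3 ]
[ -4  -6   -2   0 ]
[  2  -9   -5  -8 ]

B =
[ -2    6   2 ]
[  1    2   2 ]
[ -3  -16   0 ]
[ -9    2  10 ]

First compute CB:
[[ 22, 184,  56],
 [  8,  -4, -20],
 [ 74,  58, -94]]
Now row reduce the product.
R2 ← R2 − (4/11)·R1: [0, -780/11, -444/11]
R3 ← R3 − (37/11)·R1: [0, -6170/11, -3106/11]
R3 ← R3 − (617/78)·R2: [0, 0, 480/13]
3 nonzero rows, so rank(CB) = 3.

3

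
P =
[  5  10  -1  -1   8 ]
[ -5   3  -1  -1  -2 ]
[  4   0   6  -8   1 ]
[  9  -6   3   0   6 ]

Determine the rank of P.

Row reduce to echelon form.
R2 ← R2 + R1: [0, 13, -2, -2, 6]
R3 ← R3 − (4/5)·R1: [0, -8, 34/5, -36/5, -27/5]
R4 ← R4 − (9/5)·R1: [0, -24, 24/5, 9/5, -42/5]
R3 ← R3 + (8/13)·R2: [0, 0, 362/65, -548/65, -111/65]
R4 ← R4 + (24/13)·R2: [0, 0, 72/65, -123/65, 174/65]
R4 ← R4 − (36/181)·R3: [0, 0, 0, -39/181, 546/181]
Echelon form has 4 nonzero rows, so rank(P) = 4.

4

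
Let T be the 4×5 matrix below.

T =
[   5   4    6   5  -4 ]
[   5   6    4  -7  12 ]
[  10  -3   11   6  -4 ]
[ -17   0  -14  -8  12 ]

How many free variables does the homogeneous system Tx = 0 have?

Row reduce to echelon form.
R2 ← R2 − R1: [0, 2, -2, -12, 16]
R3 ← R3 − (2)·R1: [0, -11, -1, -4, 4]
R4 ← R4 + (17/5)·R1: [0, 68/5, 32/5, 9, -8/5]
R3 ← R3 + (11/2)·R2: [0, 0, -12, -70, 92]
R4 ← R4 − (34/5)·R2: [0, 0, 20, 453/5, -552/5]
R4 ← R4 + (5/3)·R3: [0, 0, 0, -391/15, 644/15]
4 nonzero rows, so rank(T) = 4.
T has 5 columns; by rank–nullity, nullity = 5 − 4 = 1.

1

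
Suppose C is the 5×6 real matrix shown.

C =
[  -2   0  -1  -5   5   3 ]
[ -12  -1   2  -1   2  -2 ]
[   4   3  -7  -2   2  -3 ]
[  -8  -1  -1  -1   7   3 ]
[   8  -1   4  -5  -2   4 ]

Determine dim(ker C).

Row reduce to echelon form.
R2 ← R2 − (6)·R1: [0, -1, 8, 29, -28, -20]
R3 ← R3 + (2)·R1: [0, 3, -9, -12, 12, 3]
R4 ← R4 − (4)·R1: [0, -1, 3, 19, -13, -9]
R5 ← R5 + (4)·R1: [0, -1, 0, -25, 18, 16]
R3 ← R3 + (3)·R2: [0, 0, 15, 75, -72, -57]
R4 ← R4 − R2: [0, 0, -5, -10, 15, 11]
R5 ← R5 − R2: [0, 0, -8, -54, 46, 36]
R4 ← R4 + (1/3)·R3: [0, 0, 0, 15, -9, -8]
R5 ← R5 + (8/15)·R3: [0, 0, 0, -14, 38/5, 28/5]
R5 ← R5 + (14/15)·R4: [0, 0, 0, 0, -4/5, -28/15]
5 nonzero rows, so rank(C) = 5.
C has 6 columns; by rank–nullity, nullity = 6 − 5 = 1.

1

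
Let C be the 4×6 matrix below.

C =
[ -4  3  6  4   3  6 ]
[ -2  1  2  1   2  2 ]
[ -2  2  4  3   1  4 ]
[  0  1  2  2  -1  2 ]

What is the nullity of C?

Row reduce to echelon form.
R2 ← R2 − (1/2)·R1: [0, -1/2, -1, -1, 1/2, -1]
R3 ← R3 − (1/2)·R1: [0, 1/2, 1, 1, -1/2, 1]
R3 ← R3 + R2: [0, 0, 0, 0, 0, 0]
R4 ← R4 + (2)·R2: [0, 0, 0, 0, 0, 0]
2 nonzero rows, so rank(C) = 2.
C has 6 columns; by rank–nullity, nullity = 6 − 2 = 4.

4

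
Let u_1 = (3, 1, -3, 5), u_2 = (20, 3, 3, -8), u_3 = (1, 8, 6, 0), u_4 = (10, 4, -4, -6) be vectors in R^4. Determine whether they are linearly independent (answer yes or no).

Form the matrix with these vectors as rows and row reduce.
R2 ← R2 − (20/3)·R1: [0, -11/3, 23, -124/3]
R3 ← R3 − (1/3)·R1: [0, 23/3, 7, -5/3]
R4 ← R4 − (10/3)·R1: [0, 2/3, 6, -68/3]
R3 ← R3 + (23/11)·R2: [0, 0, 606/11, -969/11]
R4 ← R4 + (2/11)·R2: [0, 0, 112/11, -332/11]
R4 ← R4 − (56/303)·R3: [0, 0, 0, -1404/101]
4 nonzero rows, so the 4 vectors span a space of dimension 4.
Since 4 = 4, the vectors are linearly independent.

yes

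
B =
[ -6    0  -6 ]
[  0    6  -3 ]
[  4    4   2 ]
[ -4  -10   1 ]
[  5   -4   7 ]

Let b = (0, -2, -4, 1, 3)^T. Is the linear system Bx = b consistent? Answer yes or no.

no

Row reduce the augmented matrix [B | b].
R3 ← R3 + (2/3)·R1: [0, 4, -2, -4]
R4 ← R4 − (2/3)·R1: [0, -10, 5, 1]
R5 ← R5 + (5/6)·R1: [0, -4, 2, 3]
R3 ← R3 − (2/3)·R2: [0, 0, 0, -8/3]
R4 ← R4 + (5/3)·R2: [0, 0, 0, -7/3]
R5 ← R5 + (2/3)·R2: [0, 0, 0, 5/3]
R4 ← R4 − (7/8)·R3: [0, 0, 0, 0]
R5 ← R5 + (5/8)·R3: [0, 0, 0, 0]
The echelon form has 3 nonzero rows; the last pivot sits in the augmented column, so rank(B) = 2 but rank([B|b]) = 3.
Since the ranks differ, the system is inconsistent.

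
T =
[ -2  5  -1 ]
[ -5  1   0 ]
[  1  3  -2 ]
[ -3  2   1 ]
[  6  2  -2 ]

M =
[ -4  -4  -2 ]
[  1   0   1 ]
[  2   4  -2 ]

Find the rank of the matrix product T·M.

3

First compute TM:
[[ 11,   4,  11],
 [ 21,  20,  11],
 [ -5, -12,   5],
 [ 16,  16,   6],
 [-26, -32,  -6]]
Now row reduce the product.
R2 ← R2 − (21/11)·R1: [0, 136/11, -10]
R3 ← R3 + (5/11)·R1: [0, -112/11, 10]
R4 ← R4 − (16/11)·R1: [0, 112/11, -10]
R5 ← R5 + (26/11)·R1: [0, -248/11, 20]
R3 ← R3 + (14/17)·R2: [0, 0, 30/17]
R4 ← R4 − (14/17)·R2: [0, 0, -30/17]
R5 ← R5 + (31/17)·R2: [0, 0, 30/17]
R4 ← R4 + R3: [0, 0, 0]
R5 ← R5 − R3: [0, 0, 0]
3 nonzero rows, so rank(TM) = 3.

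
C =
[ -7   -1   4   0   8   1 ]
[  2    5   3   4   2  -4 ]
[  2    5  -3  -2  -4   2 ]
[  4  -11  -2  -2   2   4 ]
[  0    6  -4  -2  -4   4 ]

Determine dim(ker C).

Row reduce to echelon form.
R2 ← R2 + (2/7)·R1: [0, 33/7, 29/7, 4, 30/7, -26/7]
R3 ← R3 + (2/7)·R1: [0, 33/7, -13/7, -2, -12/7, 16/7]
R4 ← R4 + (4/7)·R1: [0, -81/7, 2/7, -2, 46/7, 32/7]
R3 ← R3 − R2: [0, 0, -6, -6, -6, 6]
R4 ← R4 + (27/11)·R2: [0, 0, 115/11, 86/11, 188/11, -50/11]
R5 ← R5 − (14/11)·R2: [0, 0, -102/11, -78/11, -104/11, 96/11]
R4 ← R4 + (115/66)·R3: [0, 0, 0, -29/11, 73/11, 65/11]
R5 ← R5 − (17/11)·R3: [0, 0, 0, 24/11, -2/11, -6/11]
R5 ← R5 + (24/29)·R4: [0, 0, 0, 0, 154/29, 126/29]
5 nonzero rows, so rank(C) = 5.
C has 6 columns; by rank–nullity, nullity = 6 − 5 = 1.

1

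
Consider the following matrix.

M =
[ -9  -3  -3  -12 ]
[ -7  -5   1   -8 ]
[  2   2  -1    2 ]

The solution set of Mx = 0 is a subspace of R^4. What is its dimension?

Row reduce to echelon form.
R2 ← R2 − (7/9)·R1: [0, -8/3, 10/3, 4/3]
R3 ← R3 + (2/9)·R1: [0, 4/3, -5/3, -2/3]
R3 ← R3 + (1/2)·R2: [0, 0, 0, 0]
2 nonzero rows, so rank(M) = 2.
M has 4 columns; by rank–nullity, nullity = 4 − 2 = 2.

2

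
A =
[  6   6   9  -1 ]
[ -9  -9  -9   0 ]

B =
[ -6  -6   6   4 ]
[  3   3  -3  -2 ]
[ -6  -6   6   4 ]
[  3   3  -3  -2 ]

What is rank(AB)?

1

First compute AB:
[[-75, -75,  75,  50],
 [ 81,  81, -81, -54]]
Now row reduce the product.
R2 ← R2 + (27/25)·R1: [0, 0, 0, 0]
1 nonzero row, so rank(AB) = 1.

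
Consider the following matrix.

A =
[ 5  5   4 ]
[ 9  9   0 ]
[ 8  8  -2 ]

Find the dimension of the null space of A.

1

Row reduce to echelon form.
R2 ← R2 − (9/5)·R1: [0, 0, -36/5]
R3 ← R3 − (8/5)·R1: [0, 0, -42/5]
R3 ← R3 − (7/6)·R2: [0, 0, 0]
2 nonzero rows, so rank(A) = 2.
A has 3 columns; by rank–nullity, nullity = 3 − 2 = 1.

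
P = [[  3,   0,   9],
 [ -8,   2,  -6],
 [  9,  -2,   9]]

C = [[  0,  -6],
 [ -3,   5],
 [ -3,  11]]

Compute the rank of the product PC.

2

First compute PC:
[[-27,  81],
 [ 12,  -8],
 [-21,  35]]
Now row reduce the product.
R2 ← R2 + (4/9)·R1: [0, 28]
R3 ← R3 − (7/9)·R1: [0, -28]
R3 ← R3 + R2: [0, 0]
2 nonzero rows, so rank(PC) = 2.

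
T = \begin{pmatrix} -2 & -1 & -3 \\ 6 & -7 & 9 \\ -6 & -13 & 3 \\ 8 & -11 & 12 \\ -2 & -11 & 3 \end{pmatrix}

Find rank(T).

Row reduce to echelon form.
R2 ← R2 + (3)·R1: [0, -10, 0]
R3 ← R3 − (3)·R1: [0, -10, 12]
R4 ← R4 + (4)·R1: [0, -15, 0]
R5 ← R5 − R1: [0, -10, 6]
R3 ← R3 − R2: [0, 0, 12]
R4 ← R4 − (3/2)·R2: [0, 0, 0]
R5 ← R5 − R2: [0, 0, 6]
R5 ← R5 − (1/2)·R3: [0, 0, 0]
Echelon form has 3 nonzero rows, so rank(T) = 3.

3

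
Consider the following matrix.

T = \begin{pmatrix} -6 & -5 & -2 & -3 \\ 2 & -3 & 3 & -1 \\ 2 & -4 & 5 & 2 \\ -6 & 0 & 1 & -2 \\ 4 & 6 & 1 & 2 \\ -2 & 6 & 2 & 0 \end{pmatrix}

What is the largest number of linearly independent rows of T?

Row reduce to echelon form.
R2 ← R2 + (1/3)·R1: [0, -14/3, 7/3, -2]
R3 ← R3 + (1/3)·R1: [0, -17/3, 13/3, 1]
R4 ← R4 − R1: [0, 5, 3, 1]
R5 ← R5 + (2/3)·R1: [0, 8/3, -1/3, 0]
R6 ← R6 − (1/3)·R1: [0, 23/3, 8/3, 1]
R3 ← R3 − (17/14)·R2: [0, 0, 3/2, 24/7]
R4 ← R4 + (15/14)·R2: [0, 0, 11/2, -8/7]
R5 ← R5 + (4/7)·R2: [0, 0, 1, -8/7]
R6 ← R6 + (23/14)·R2: [0, 0, 13/2, -16/7]
R4 ← R4 − (11/3)·R3: [0, 0, 0, -96/7]
R5 ← R5 − (2/3)·R3: [0, 0, 0, -24/7]
R6 ← R6 − (13/3)·R3: [0, 0, 0, -120/7]
R5 ← R5 − (1/4)·R4: [0, 0, 0, 0]
R6 ← R6 − (5/4)·R4: [0, 0, 0, 0]
Echelon form has 4 nonzero rows, so rank(T) = 4.
The rank gives the maximum number of linearly independent rows: 4.

4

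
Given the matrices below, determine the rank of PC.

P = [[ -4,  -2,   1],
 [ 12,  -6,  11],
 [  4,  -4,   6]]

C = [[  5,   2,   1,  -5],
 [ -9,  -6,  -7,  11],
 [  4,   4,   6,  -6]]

2

First compute PC:
[[  2,   8,  16,  -8],
 [158, 104, 120, -192],
 [ 80,  56,  68, -100]]
Now row reduce the product.
R2 ← R2 − (79)·R1: [0, -528, -1144, 440]
R3 ← R3 − (40)·R1: [0, -264, -572, 220]
R3 ← R3 − (1/2)·R2: [0, 0, 0, 0]
2 nonzero rows, so rank(PC) = 2.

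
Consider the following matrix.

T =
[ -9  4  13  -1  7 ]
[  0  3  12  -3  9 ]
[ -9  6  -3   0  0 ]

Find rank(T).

Row reduce to echelon form.
R3 ← R3 − R1: [0, 2, -16, 1, -7]
R3 ← R3 − (2/3)·R2: [0, 0, -24, 3, -13]
Echelon form has 3 nonzero rows, so rank(T) = 3.

3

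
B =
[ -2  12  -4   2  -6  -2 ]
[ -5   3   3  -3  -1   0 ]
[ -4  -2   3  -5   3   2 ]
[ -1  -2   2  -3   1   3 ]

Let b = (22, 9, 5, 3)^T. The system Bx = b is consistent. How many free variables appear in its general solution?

2

Row reduce the augmented matrix [B | b].
R2 ← R2 − (5/2)·R1: [0, -27, 13, -8, 14, 5, -46]
R3 ← R3 − (2)·R1: [0, -26, 11, -9, 15, 6, -39]
R4 ← R4 − (1/2)·R1: [0, -8, 4, -4, 4, 4, -8]
R3 ← R3 − (26/27)·R2: [0, 0, -41/27, -35/27, 41/27, 32/27, 143/27]
R4 ← R4 − (8/27)·R2: [0, 0, 4/27, -44/27, -4/27, 68/27, 152/27]
R4 ← R4 + (4/41)·R3: [0, 0, 0, -72/41, 0, 108/41, 252/41]
The echelon form has 4 nonzero rows, and every pivot lies in the first 6 columns, so rank(B) = rank([B|b]) = 4.
The system is consistent.
Free variables = (unknowns) − (rank) = 6 − 4 = 2.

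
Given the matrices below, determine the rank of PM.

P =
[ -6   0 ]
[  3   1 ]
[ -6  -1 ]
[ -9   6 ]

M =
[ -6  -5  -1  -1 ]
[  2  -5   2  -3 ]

First compute PM:
[[ 36,  30,   6,   6],
 [-16, -20,  -1,  -6],
 [ 34,  35,   4,   9],
 [ 66,  15,  21,  -9]]
Now row reduce the product.
R2 ← R2 + (4/9)·R1: [0, -20/3, 5/3, -10/3]
R3 ← R3 − (17/18)·R1: [0, 20/3, -5/3, 10/3]
R4 ← R4 − (11/6)·R1: [0, -40, 10, -20]
R3 ← R3 + R2: [0, 0, 0, 0]
R4 ← R4 − (6)·R2: [0, 0, 0, 0]
2 nonzero rows, so rank(PM) = 2.

2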